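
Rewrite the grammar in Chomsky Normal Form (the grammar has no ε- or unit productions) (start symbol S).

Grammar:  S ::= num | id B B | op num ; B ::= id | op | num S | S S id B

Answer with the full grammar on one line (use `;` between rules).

S ::= num | X1 Y1 | X2 X3; B ::= id | op | X3 S | S Y2; X1 ::= id; X2 ::= op; X3 ::= num; Y1 ::= B B; Y2 ::= S Y3; Y3 ::= X1 B

Introduce a nonterminal for each terminal appearing in a rule of length ≥ 2: X1 → id, X2 → op, X3 → num.
Binarize each right-hand side of length ≥ 3 by chaining fresh nonterminals (Y1, Y2, …): affected rules were S → X1 B B; B → S S X1 B.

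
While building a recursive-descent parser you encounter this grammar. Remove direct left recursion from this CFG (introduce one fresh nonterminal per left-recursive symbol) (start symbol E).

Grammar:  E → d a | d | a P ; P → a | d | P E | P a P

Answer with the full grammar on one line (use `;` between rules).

P is directly left-recursive.
For P: α = {E, a P}, β = {a, d}. Rewrite as P → β P' and P' → α P' | ε.

E → d a | d | a P; P → a P' | d P'; P' → E P' | a P P' | eps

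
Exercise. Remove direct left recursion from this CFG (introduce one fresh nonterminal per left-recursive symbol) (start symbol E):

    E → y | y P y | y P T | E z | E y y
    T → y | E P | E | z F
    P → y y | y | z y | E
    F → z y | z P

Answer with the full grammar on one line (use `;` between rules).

E → y E' | y P y E' | y P T E'; T → y | E P | E | z F; P → y y | y | z y | E; F → z y | z P; E' → z E' | y y E' | ε

E is directly left-recursive.
For E: α = {z, y y}, β = {y, y P y, y P T}. Rewrite as E → β E' and E' → α E' | ε.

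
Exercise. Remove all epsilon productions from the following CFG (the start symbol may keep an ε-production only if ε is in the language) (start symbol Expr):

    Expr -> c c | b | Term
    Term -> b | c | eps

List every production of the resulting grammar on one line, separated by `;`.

The nullable symbols are {Expr, Term}.
ε ∈ L(G) since Expr is nullable, so keep Expr → ε.

Expr -> c c | b | Term | ε; Term -> b | c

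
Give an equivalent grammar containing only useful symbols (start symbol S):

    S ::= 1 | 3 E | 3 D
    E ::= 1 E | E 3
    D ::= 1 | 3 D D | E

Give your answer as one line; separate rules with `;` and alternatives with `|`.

Generating nonterminals: {D, S}.
Reachable from S after that: {D, S}.
Removed useless symbols: {E} and every production mentioning them.

S ::= 1 | 3 D; D ::= 1 | 3 D D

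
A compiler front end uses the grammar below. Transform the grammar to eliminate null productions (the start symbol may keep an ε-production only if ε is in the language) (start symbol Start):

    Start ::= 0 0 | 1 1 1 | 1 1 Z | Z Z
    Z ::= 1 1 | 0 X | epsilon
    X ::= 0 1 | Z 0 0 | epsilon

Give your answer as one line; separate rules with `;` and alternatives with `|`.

Nullable set = {Start, X, Z}.
ε ∈ L(G) since Start is nullable, so keep Start → ε.
Expand every rule over subsets of its nullable positions: Start → 1 1 Z gives 1 1 Z | 1 1. Start → Z Z gives Z Z | Z. Z → 0 X gives 0 X | 0. X → Z 0 0 gives Z 0 0 | 0 0.

Start ::= 0 0 | 1 1 1 | 1 1 Z | 1 1 | Z Z | Z | ε; Z ::= 1 1 | 0 X | 0; X ::= 0 1 | Z 0 0 | 0 0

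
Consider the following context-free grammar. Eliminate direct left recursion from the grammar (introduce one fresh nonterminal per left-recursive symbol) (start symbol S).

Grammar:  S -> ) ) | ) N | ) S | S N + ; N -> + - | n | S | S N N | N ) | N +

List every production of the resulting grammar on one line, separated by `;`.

Left recursion appears on S, N.
For S: α = {N +}, β = {) ), ) N, ) S}. Rewrite as S → β S' and S' → α S' | ε.
For N: α = {), +}, β = {+ -, n, S, S N N}. Rewrite as N → β N' and N' → α N' | ε.

S -> ) ) S' | ) N S' | ) S S'; N -> + - N' | n N' | S N' | S N N N'; S' -> N + S' | ε; N' -> ) N' | + N' | ε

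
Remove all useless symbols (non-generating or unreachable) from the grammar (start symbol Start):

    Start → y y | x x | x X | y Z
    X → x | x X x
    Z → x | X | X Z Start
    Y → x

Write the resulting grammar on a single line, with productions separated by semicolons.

Generating nonterminals: {Start, X, Y, Z}.
Reachable from Start after that: {Start, X, Z}.
Removed useless symbols: {Y} and every production mentioning them.

Start → y y | x x | x X | y Z; X → x | x X x; Z → x | X | X Z Start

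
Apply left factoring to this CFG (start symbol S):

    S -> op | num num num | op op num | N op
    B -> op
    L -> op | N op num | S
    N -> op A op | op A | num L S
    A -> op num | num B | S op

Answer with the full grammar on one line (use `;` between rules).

S -> num num num | N op | op S'; B -> op; L -> op | N op num | S; N -> num L S | op A N'; A -> op num | num B | S op; S' -> ε | op num; N' -> op | ε

S has alternatives sharing prefix 'op': factor to S → op S' with S' → ε | op num.
N has alternatives sharing prefix 'op A': factor to N → op A N' with N' → op | ε.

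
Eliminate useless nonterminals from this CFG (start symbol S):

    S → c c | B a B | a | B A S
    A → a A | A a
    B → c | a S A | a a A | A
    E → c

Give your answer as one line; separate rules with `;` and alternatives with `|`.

Generating nonterminals: {B, E, S}.
Reachable from S after that: {B, S}.
Removed useless symbols: {A, E} and every production mentioning them.

S → c c | B a B | a; B → c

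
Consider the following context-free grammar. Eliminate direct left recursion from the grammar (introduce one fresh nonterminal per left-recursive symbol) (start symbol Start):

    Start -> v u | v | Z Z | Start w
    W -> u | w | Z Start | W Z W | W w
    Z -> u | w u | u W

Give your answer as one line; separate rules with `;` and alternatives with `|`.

Left recursion appears on Start, W.
For Start: α = {w}, β = {v u, v, Z Z}. Rewrite as Start → β Start1 and Start1 → α Start1 | ε.
For W: α = {Z W, w}, β = {u, w, Z Start}. Rewrite as W → β W1 and W1 → α W1 | ε.

Start -> v u Start1 | v Start1 | Z Z Start1; W -> u W1 | w W1 | Z Start W1; Z -> u | w u | u W; Start1 -> w Start1 | ε; W1 -> Z W W1 | w W1 | ε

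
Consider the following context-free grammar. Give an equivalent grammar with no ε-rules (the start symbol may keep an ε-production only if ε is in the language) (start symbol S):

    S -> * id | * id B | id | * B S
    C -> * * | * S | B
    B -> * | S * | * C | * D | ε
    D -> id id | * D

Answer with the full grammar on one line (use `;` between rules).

The nullable symbols are {B, C}.
ε ∉ L(G), so no ε-production is kept.
For each production, add variants omitting each subset of nullable occurrences: S → * B S gives * B S | * S.

S -> * id | * id B | id | * B S | * S; C -> * * | * S | B; B -> * | S * | * C | * D; D -> id id | * D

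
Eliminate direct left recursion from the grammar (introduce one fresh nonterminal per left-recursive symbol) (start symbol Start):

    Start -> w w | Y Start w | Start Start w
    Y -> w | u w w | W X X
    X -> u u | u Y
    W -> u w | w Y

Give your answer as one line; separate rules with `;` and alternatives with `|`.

Start -> w w Start1 | Y Start w Start1; Y -> w | u w w | W X X; X -> u u | u Y; W -> u w | w Y; Start1 -> Start w Start1 | epsilon

Directly left-recursive nonterminal: Start.
For Start: α = {Start w}, β = {w w, Y Start w}. Rewrite as Start → β Start1 and Start1 → α Start1 | ε.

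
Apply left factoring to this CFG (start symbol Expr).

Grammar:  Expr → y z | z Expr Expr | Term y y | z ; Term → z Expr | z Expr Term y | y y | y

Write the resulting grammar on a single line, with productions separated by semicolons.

Expr → y z | Term y y | z Expr1; Term → z Expr Term1 | y Term2; Expr1 → Expr Expr | epsilon; Term1 → epsilon | Term y; Term2 → y | epsilon

Expr has alternatives sharing prefix 'z': factor to Expr → z Expr1 with Expr1 → Expr Expr | ε.
Term has alternatives sharing prefix 'z Expr': factor to Term → z Expr Term1 with Term1 → ε | Term y.
Term has alternatives sharing prefix 'y': factor to Term → y Term2 with Term2 → y | ε.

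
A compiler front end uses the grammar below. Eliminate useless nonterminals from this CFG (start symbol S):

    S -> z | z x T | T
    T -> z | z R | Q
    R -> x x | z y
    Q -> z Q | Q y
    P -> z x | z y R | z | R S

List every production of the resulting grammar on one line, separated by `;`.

S -> z | z x T | T; T -> z | z R; R -> x x | z y

Generating nonterminals: {P, R, S, T}.
Reachable from S after that: {R, S, T}.
Removed useless symbols: {P, Q} and every production mentioning them.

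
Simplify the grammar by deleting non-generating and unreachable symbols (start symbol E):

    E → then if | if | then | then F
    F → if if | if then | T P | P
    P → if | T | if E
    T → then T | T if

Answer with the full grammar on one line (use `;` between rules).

E → then if | if | then | then F; F → if if | if then | P; P → if | if E

Generating nonterminals: {E, F, P}.
Reachable from E after that: {E, F, P}.
Removed useless symbols: {T} and every production mentioning them.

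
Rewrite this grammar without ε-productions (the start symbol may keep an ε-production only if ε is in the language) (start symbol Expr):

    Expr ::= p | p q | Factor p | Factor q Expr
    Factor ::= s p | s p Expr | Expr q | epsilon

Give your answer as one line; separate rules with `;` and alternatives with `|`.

Expr ::= p | p q | Factor p | Factor q Expr | q Expr; Factor ::= s p | s p Expr | Expr q

The nullable symbols are {Factor}.
ε ∉ L(G), so no ε-production is kept.
Add the nullable-subset variants: Expr → Factor q Expr gives Factor q Expr | q Expr.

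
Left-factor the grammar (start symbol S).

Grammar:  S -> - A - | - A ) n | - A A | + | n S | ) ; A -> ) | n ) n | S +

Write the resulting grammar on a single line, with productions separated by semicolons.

S -> + | n S | ) | - A S'; A -> ) | n ) n | S +; S' -> - | ) n | A

S has alternatives sharing prefix '- A': factor to S → - A S' with S' → - | ) n | A.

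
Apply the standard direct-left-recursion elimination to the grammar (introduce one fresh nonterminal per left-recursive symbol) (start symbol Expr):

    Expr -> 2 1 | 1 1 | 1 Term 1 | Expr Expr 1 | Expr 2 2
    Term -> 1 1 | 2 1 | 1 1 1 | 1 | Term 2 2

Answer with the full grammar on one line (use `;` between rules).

Left recursion appears on Expr, Term.
For Expr: α = {Expr 1, 2 2}, β = {2 1, 1 1, 1 Term 1}. Rewrite as Expr → β Expr1 and Expr1 → α Expr1 | ε.
For Term: α = {2 2}, β = {1 1, 2 1, 1 1 1, 1}. Rewrite as Term → β Term1 and Term1 → α Term1 | ε.

Expr -> 2 1 Expr1 | 1 1 Expr1 | 1 Term 1 Expr1; Term -> 1 1 Term1 | 2 1 Term1 | 1 1 1 Term1 | 1 Term1; Expr1 -> Expr 1 Expr1 | 2 2 Expr1 | ε; Term1 -> 2 2 Term1 | ε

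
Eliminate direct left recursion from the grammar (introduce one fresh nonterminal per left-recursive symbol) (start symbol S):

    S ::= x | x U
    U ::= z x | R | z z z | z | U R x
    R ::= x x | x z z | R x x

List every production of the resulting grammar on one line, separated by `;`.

S ::= x | x U; U ::= z x U' | R U' | z z z U' | z U'; R ::= x x R' | x z z R'; U' ::= R x U' | ε; R' ::= x x R' | ε

Directly left-recursive nonterminals: U, R.
For U: α = {R x}, β = {z x, R, z z z, z}. Rewrite as U → β U' and U' → α U' | ε.
For R: α = {x x}, β = {x x, x z z}. Rewrite as R → β R' and R' → α R' | ε.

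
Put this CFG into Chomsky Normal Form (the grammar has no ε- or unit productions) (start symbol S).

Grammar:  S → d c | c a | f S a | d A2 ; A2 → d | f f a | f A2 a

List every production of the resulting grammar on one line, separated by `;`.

Introduce a nonterminal for each terminal appearing in a rule of length ≥ 2: X1 → d, X2 → c, X3 → a, X4 → f.
Binarize each right-hand side of length ≥ 3 by chaining fresh nonterminals (Y1, Y2, …): affected rules were S → X4 S X3; A2 → X4 X4 X3; A2 → X4 A2 X3.

S → X1 X2 | X2 X3 | X4 Y1 | X1 A2; A2 → d | X4 Y2 | X4 Y3; X1 → d; X2 → c; X3 → a; X4 → f; Y1 → S X3; Y2 → X4 X3; Y3 → A2 X3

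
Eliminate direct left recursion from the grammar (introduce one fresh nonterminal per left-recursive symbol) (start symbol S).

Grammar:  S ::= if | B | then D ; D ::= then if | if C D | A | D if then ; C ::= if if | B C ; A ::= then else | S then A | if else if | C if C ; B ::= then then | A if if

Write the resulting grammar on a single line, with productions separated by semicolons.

Directly left-recursive nonterminal: D.
For D: α = {if then}, β = {then if, if C D, A}. Rewrite as D → β D' and D' → α D' | ε.

S ::= if | B | then D; D ::= then if D' | if C D D' | A D'; C ::= if if | B C; A ::= then else | S then A | if else if | C if C; B ::= then then | A if if; D' ::= if then D' | ε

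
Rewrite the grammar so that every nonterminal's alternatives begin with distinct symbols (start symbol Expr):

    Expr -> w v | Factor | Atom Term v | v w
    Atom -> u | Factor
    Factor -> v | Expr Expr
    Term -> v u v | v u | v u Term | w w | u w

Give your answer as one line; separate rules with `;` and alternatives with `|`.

Term has alternatives sharing prefix 'v u': factor to Term → v u Term1 with Term1 → v | ε | Term.

Expr -> w v | Factor | Atom Term v | v w; Atom -> u | Factor; Factor -> v | Expr Expr; Term -> w w | u w | v u Term1; Term1 -> v | ε | Term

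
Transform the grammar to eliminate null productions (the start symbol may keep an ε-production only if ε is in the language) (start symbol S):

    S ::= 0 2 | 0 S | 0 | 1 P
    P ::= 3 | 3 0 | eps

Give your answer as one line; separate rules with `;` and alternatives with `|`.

S ::= 0 2 | 0 S | 0 | 1 P | 1; P ::= 3 | 3 0

Nullable nonterminals: {P}.
ε ∉ L(G), so no ε-production is kept.
For each production, add variants omitting each subset of nullable occurrences: S → 1 P gives 1 P | 1.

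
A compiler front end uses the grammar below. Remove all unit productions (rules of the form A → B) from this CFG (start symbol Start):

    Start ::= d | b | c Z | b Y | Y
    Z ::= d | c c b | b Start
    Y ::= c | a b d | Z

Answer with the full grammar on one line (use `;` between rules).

Start ::= d | c c b | b Start | b | c Z | b Y | c | a b d; Z ::= d | c c b | b Start; Y ::= d | c c b | b Start | c | a b d

Unit pairs: Start ⇒* {Y, Z}; Y ⇒* {Z}.
For every A with A ⇒* B via unit rules, add B's non-unit alternatives to A; then delete every rule of the form X → Y.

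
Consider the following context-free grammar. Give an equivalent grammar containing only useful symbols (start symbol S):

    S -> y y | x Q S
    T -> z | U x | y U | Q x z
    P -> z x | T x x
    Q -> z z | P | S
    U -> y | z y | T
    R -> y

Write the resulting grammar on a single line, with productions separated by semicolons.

S -> y y | x Q S; T -> z | U x | y U | Q x z; P -> z x | T x x; Q -> z z | P | S; U -> y | z y | T

Generating nonterminals: {P, Q, R, S, T, U}.
Reachable from S after that: {P, Q, S, T, U}.
Removed useless symbols: {R} and every production mentioning them.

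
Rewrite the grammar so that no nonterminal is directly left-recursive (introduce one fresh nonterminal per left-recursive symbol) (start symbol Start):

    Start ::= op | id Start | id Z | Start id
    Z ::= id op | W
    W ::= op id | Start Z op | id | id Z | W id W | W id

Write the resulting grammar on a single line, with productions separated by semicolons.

Directly left-recursive nonterminals: Start, W.
For Start: α = {id}, β = {op, id Start, id Z}. Rewrite as Start → β Start1 and Start1 → α Start1 | ε.
For W: α = {id W, id}, β = {op id, Start Z op, id, id Z}. Rewrite as W → β W1 and W1 → α W1 | ε.

Start ::= op Start1 | id Start Start1 | id Z Start1; Z ::= id op | W; W ::= op id W1 | Start Z op W1 | id W1 | id Z W1; Start1 ::= id Start1 | ε; W1 ::= id W W1 | id W1 | ε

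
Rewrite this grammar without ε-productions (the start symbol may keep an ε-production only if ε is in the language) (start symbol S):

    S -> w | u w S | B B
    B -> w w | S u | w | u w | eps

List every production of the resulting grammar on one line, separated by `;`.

S -> w | u w S | u w | B B | B | ε; B -> w w | S u | u | w | u w

Nullable nonterminals: {B, S}.
ε ∈ L(G) since S is nullable, so keep S → ε.
Add the nullable-subset variants: S → u w S gives u w S | u w. S → B B gives B B | B. B → S u gives S u | u.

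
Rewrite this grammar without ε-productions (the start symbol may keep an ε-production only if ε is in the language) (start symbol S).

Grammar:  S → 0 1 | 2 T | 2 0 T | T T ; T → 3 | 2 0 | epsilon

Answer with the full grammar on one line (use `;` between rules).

Nullable set = {S, T}.
ε ∈ L(G) since S is nullable, so keep S → ε.
For each production, add variants omitting each subset of nullable occurrences: S → 2 T gives 2 T | 2. S → 2 0 T gives 2 0 T | 2 0. S → T T gives T T | T.

S → 0 1 | 2 T | 2 | 2 0 T | 2 0 | T T | T | epsilon; T → 3 | 2 0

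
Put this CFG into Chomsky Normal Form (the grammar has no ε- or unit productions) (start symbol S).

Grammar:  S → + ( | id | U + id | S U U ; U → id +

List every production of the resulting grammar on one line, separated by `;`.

S → X1 X2 | id | U Y1 | S Y2; U → X3 X1; X1 → +; X2 → (; X3 → id; Y1 → X1 X3; Y2 → U U

Introduce a nonterminal for each terminal appearing in a rule of length ≥ 2: X1 → +, X2 → (, X3 → id.
Binarize each right-hand side of length ≥ 3 by chaining fresh nonterminals (Y1, Y2, …): affected rules were S → U X1 X3; S → S U U.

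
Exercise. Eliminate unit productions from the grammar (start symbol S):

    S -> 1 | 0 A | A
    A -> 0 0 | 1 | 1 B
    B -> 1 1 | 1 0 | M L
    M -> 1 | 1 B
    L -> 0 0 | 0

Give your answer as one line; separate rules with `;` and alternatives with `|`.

Unit pairs: S ⇒* {A}.
For each unit pair (A, B), copy every non-unit production of B to A, then drop all unit productions.

S -> 1 | 0 A | 0 0 | 1 B; A -> 0 0 | 1 | 1 B; B -> 1 1 | 1 0 | M L; M -> 1 | 1 B; L -> 0 0 | 0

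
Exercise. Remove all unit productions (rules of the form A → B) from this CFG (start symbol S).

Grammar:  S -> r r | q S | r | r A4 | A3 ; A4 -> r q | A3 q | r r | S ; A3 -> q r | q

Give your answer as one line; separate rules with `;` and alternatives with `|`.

Unit pairs: A4 ⇒* {A3, S}; S ⇒* {A3}.
For each unit pair (A, B), copy every non-unit production of B to A, then drop all unit productions.

S -> r r | q S | r | r A4 | q r | q; A4 -> r q | A3 q | r r | q S | r | r A4 | q r | q; A3 -> q r | q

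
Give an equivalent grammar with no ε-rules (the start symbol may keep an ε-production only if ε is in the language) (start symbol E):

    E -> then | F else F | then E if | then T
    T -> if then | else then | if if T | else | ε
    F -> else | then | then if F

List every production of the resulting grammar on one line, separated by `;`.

The nullable symbols are {T}.
ε ∉ L(G), so no ε-production is kept.
For each production, add variants omitting each subset of nullable occurrences: T → if if T gives if if T | if if.

E -> then | F else F | then E if | then T; T -> if then | else then | if if T | if if | else; F -> else | then | then if F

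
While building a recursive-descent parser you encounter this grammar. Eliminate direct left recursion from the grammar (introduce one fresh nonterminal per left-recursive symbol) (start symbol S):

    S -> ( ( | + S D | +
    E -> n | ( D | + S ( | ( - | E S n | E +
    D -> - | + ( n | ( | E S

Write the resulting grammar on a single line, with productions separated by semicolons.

Left recursion appears on E.
For E: α = {S n, +}, β = {n, ( D, + S (, ( -}. Rewrite as E → β E' and E' → α E' | ε.

S -> ( ( | + S D | +; E -> n E' | ( D E' | + S ( E' | ( - E'; D -> - | + ( n | ( | E S; E' -> S n E' | + E' | eps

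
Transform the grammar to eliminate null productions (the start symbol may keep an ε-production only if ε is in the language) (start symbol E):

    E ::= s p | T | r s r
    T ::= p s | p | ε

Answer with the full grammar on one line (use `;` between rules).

Nullable set = {E, T}.
ε ∈ L(G) since E is nullable, so keep E → ε.

E ::= s p | T | r s r | ε; T ::= p s | p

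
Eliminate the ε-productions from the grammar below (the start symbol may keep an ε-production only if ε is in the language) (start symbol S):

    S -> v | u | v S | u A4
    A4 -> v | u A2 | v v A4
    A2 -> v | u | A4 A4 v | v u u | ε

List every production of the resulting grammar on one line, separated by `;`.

S -> v | u | v S | u A4; A4 -> v | u A2 | u | v v A4; A2 -> v | u | A4 A4 v | v u u

Nullable nonterminals: {A2}.
ε ∉ L(G), so no ε-production is kept.
Expand every rule over subsets of its nullable positions: A4 → u A2 gives u A2 | u.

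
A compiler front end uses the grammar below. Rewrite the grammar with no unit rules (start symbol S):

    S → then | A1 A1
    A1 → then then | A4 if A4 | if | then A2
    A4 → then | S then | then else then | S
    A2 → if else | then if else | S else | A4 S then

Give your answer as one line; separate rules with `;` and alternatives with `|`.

S → then | A1 A1; A1 → then then | A4 if A4 | if | then A2; A4 → then | S then | then else then | A1 A1; A2 → if else | then if else | S else | A4 S then

Unit pairs: A4 ⇒* {S}.
Replace each nonterminal's rules with the union of the non-unit rules of every nonterminal it unit-derives.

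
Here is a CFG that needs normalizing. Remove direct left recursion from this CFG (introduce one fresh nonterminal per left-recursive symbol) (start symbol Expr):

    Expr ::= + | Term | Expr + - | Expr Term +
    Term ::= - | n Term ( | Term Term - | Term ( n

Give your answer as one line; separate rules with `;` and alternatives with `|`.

Directly left-recursive nonterminals: Expr, Term.
For Expr: α = {+ -, Term +}, β = {+, Term}. Rewrite as Expr → β Expr1 and Expr1 → α Expr1 | ε.
For Term: α = {Term -, ( n}, β = {-, n Term (}. Rewrite as Term → β Term1 and Term1 → α Term1 | ε.

Expr ::= + Expr1 | Term Expr1; Term ::= - Term1 | n Term ( Term1; Expr1 ::= + - Expr1 | Term + Expr1 | epsilon; Term1 ::= Term - Term1 | ( n Term1 | epsilon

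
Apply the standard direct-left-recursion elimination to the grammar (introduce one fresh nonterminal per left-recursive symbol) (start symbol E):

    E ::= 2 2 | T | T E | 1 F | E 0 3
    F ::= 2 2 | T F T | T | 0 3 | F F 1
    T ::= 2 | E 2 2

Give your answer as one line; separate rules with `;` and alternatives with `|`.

E ::= 2 2 E' | T E' | T E E' | 1 F E'; F ::= 2 2 F' | T F T F' | T F' | 0 3 F'; T ::= 2 | E 2 2; E' ::= 0 3 E' | ε; F' ::= F 1 F' | ε

Directly left-recursive nonterminals: E, F.
For E: α = {0 3}, β = {2 2, T, T E, 1 F}. Rewrite as E → β E' and E' → α E' | ε.
For F: α = {F 1}, β = {2 2, T F T, T, 0 3}. Rewrite as F → β F' and F' → α F' | ε.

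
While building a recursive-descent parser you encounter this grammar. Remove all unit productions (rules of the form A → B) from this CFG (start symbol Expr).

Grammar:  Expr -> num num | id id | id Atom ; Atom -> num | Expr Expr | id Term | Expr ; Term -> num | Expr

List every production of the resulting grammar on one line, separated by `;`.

Unit pairs: Atom ⇒* {Expr}; Term ⇒* {Expr}.
For each unit pair (A, B), copy every non-unit production of B to A, then drop all unit productions.

Expr -> num num | id id | id Atom; Atom -> num | Expr Expr | id Term | num num | id id | id Atom; Term -> num | num num | id id | id Atom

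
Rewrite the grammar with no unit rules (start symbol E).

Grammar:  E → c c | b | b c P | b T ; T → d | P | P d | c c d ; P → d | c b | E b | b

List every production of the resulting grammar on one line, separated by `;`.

E → c c | b | b c P | b T; T → d | c b | E b | b | P d | c c d; P → d | c b | E b | b

Unit pairs: T ⇒* {P}.
For every A with A ⇒* B via unit rules, add B's non-unit alternatives to A; then delete every rule of the form X → Y.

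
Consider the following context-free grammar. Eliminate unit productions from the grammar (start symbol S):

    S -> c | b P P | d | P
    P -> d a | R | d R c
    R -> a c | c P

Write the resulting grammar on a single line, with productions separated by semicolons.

S -> c | b P P | d | d a | d R c | a c | c P; P -> d a | d R c | a c | c P; R -> a c | c P

Unit pairs: P ⇒* {R}; S ⇒* {P, R}.
Replace each nonterminal's rules with the union of the non-unit rules of every nonterminal it unit-derives.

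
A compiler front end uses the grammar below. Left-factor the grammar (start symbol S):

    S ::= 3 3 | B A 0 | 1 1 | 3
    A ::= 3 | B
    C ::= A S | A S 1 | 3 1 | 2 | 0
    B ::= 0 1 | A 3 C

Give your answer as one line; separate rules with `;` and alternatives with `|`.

S has alternatives sharing prefix '3': factor to S → 3 S' with S' → 3 | ε.
C has alternatives sharing prefix 'A S': factor to C → A S C' with C' → ε | 1.

S ::= B A 0 | 1 1 | 3 S'; A ::= 3 | B; C ::= 3 1 | 2 | 0 | A S C'; B ::= 0 1 | A 3 C; S' ::= 3 | epsilon; C' ::= epsilon | 1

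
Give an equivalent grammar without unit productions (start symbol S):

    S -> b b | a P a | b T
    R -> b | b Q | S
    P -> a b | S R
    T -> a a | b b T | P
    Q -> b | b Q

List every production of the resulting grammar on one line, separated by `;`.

Unit pairs: R ⇒* {S}; T ⇒* {P}.
For each unit pair (A, B), copy every non-unit production of B to A, then drop all unit productions.

S -> b b | a P a | b T; R -> b b | a P a | b T | b | b Q; P -> a b | S R; T -> a b | S R | a a | b b T; Q -> b | b Q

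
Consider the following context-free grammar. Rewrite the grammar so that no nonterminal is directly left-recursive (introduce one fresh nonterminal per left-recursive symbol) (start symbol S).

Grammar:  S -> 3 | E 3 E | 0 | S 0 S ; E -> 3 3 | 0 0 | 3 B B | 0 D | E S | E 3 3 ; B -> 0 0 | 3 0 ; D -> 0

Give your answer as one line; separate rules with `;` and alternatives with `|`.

Left recursion appears on S, E.
For S: α = {0 S}, β = {3, E 3 E, 0}. Rewrite as S → β S' and S' → α S' | ε.
For E: α = {S, 3 3}, β = {3 3, 0 0, 3 B B, 0 D}. Rewrite as E → β E' and E' → α E' | ε.

S -> 3 S' | E 3 E S' | 0 S'; E -> 3 3 E' | 0 0 E' | 3 B B E' | 0 D E'; B -> 0 0 | 3 0; D -> 0; S' -> 0 S S' | epsilon; E' -> S E' | 3 3 E' | epsilon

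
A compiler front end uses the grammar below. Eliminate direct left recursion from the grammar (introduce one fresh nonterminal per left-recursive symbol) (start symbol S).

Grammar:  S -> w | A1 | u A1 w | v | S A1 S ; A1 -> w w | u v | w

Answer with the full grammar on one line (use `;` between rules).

S -> w S' | A1 S' | u A1 w S' | v S'; A1 -> w w | u v | w; S' -> A1 S S' | ε

Directly left-recursive nonterminal: S.
For S: α = {A1 S}, β = {w, A1, u A1 w, v}. Rewrite as S → β S' and S' → α S' | ε.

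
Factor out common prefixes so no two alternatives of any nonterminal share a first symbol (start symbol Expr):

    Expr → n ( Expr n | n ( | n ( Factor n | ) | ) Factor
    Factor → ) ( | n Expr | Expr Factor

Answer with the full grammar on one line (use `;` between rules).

Expr has alternatives sharing prefix 'n (': factor to Expr → n ( Expr1 with Expr1 → Expr n | ε | Factor n.
Expr has alternatives sharing prefix ')': factor to Expr → ) Expr2 with Expr2 → ε | Factor.

Expr → n ( Expr1 | ) Expr2; Factor → ) ( | n Expr | Expr Factor; Expr1 → Expr n | ε | Factor n; Expr2 → ε | Factor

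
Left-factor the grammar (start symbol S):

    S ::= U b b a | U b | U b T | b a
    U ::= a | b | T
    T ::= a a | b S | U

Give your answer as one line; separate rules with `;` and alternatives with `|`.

S ::= b a | U b S'; U ::= a | b | T; T ::= a a | b S | U; S' ::= b a | ε | T

S has alternatives sharing prefix 'U b': factor to S → U b S' with S' → b a | ε | T.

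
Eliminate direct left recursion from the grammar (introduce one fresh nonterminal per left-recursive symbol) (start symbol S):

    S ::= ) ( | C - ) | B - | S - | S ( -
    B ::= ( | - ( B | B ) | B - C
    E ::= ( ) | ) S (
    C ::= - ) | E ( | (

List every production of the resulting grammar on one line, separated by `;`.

S, B are directly left-recursive.
For S: α = {-, ( -}, β = {) (, C - ), B -}. Rewrite as S → β S' and S' → α S' | ε.
For B: α = {), - C}, β = {(, - ( B}. Rewrite as B → β B' and B' → α B' | ε.

S ::= ) ( S' | C - ) S' | B - S'; B ::= ( B' | - ( B B'; E ::= ( ) | ) S (; C ::= - ) | E ( | (; S' ::= - S' | ( - S' | eps; B' ::= ) B' | - C B' | eps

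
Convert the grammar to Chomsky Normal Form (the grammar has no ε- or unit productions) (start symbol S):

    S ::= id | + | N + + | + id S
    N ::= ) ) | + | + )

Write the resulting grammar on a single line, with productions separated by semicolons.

S ::= id | + | N Y1 | X1 Y2; N ::= X3 X3 | + | X1 X3; X1 ::= +; X2 ::= id; X3 ::= ); Y1 ::= X1 X1; Y2 ::= X2 S

Introduce a nonterminal for each terminal appearing in a rule of length ≥ 2: X1 → +, X2 → id, X3 → ).
Binarize each right-hand side of length ≥ 3 by chaining fresh nonterminals (Y1, Y2, …): affected rules were S → N X1 X1; S → X1 X2 S.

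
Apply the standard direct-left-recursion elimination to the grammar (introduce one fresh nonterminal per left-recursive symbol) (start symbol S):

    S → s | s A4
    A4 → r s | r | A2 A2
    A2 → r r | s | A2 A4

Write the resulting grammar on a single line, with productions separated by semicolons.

S → s | s A4; A4 → r s | r | A2 A2; A2 → r r A2' | s A2'; A2' → A4 A2' | epsilon

Left recursion appears on A2.
For A2: α = {A4}, β = {r r, s}. Rewrite as A2 → β A2' and A2' → α A2' | ε.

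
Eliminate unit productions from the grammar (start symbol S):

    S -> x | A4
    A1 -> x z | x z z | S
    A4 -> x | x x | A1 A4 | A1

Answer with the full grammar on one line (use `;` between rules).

S -> x | x x | A1 A4 | x z | x z z; A1 -> x | x x | A1 A4 | x z | x z z; A4 -> x | x x | A1 A4 | x z | x z z

Unit pairs: A1 ⇒* {A4, S}; A4 ⇒* {A1, S}; S ⇒* {A1, A4}.
For each unit pair (A, B), copy every non-unit production of B to A, then drop all unit productions.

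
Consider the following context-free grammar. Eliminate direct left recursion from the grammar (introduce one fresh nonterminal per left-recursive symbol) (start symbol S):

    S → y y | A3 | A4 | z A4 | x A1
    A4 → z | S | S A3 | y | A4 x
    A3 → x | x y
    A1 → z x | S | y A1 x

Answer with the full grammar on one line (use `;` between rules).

Left recursion appears on A4.
For A4: α = {x}, β = {z, S, S A3, y}. Rewrite as A4 → β A4' and A4' → α A4' | ε.

S → y y | A3 | A4 | z A4 | x A1; A4 → z A4' | S A4' | S A3 A4' | y A4'; A3 → x | x y; A1 → z x | S | y A1 x; A4' → x A4' | ε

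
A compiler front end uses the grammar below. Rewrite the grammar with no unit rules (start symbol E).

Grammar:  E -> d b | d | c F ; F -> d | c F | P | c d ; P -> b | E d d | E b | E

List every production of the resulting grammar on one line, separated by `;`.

Unit pairs: F ⇒* {E, P}; P ⇒* {E}.
For every A with A ⇒* B via unit rules, add B's non-unit alternatives to A; then delete every rule of the form X → Y.

E -> d b | d | c F; F -> d b | d | c F | c d | b | E d d | E b; P -> d b | d | c F | b | E d d | E b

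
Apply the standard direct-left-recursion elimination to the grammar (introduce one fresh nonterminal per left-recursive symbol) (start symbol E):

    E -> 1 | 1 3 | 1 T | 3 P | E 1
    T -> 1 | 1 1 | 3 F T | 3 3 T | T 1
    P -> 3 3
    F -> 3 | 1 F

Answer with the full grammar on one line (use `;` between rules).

Directly left-recursive nonterminals: E, T.
For E: α = {1}, β = {1, 1 3, 1 T, 3 P}. Rewrite as E → β E' and E' → α E' | ε.
For T: α = {1}, β = {1, 1 1, 3 F T, 3 3 T}. Rewrite as T → β T' and T' → α T' | ε.

E -> 1 E' | 1 3 E' | 1 T E' | 3 P E'; T -> 1 T' | 1 1 T' | 3 F T T' | 3 3 T T'; P -> 3 3; F -> 3 | 1 F; E' -> 1 E' | ε; T' -> 1 T' | ε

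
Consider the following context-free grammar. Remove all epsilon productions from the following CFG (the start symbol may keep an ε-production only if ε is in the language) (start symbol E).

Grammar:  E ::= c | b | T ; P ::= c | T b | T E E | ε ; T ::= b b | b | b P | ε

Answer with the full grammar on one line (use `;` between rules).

Nullable nonterminals: {E, P, T}.
ε ∈ L(G) since E is nullable, so keep E → ε.
For each production, add variants omitting each subset of nullable occurrences: P → T b gives T b | b. P → T E E gives T E E | T E | T | E E | E.

E ::= c | b | T | ε; P ::= c | T b | b | T E E | T E | T | E E | E; T ::= b b | b | b P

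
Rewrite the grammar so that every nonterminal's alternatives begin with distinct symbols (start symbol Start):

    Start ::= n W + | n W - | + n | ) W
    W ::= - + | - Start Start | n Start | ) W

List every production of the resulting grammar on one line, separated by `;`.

Start has alternatives sharing prefix 'n W': factor to Start → n W Start1 with Start1 → + | -.
W has alternatives sharing prefix '-': factor to W → - W1 with W1 → + | Start Start.

Start ::= + n | ) W | n W Start1; W ::= n Start | ) W | - W1; Start1 ::= + | -; W1 ::= + | Start Start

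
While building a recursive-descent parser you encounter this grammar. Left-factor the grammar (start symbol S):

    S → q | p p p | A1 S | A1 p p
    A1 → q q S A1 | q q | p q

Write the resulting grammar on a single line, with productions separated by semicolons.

S → q | p p p | A1 S'; A1 → p q | q q A1'; S' → S | p p; A1' → S A1 | ε

S has alternatives sharing prefix 'A1': factor to S → A1 S' with S' → S | p p.
A1 has alternatives sharing prefix 'q q': factor to A1 → q q A1' with A1' → S A1 | ε.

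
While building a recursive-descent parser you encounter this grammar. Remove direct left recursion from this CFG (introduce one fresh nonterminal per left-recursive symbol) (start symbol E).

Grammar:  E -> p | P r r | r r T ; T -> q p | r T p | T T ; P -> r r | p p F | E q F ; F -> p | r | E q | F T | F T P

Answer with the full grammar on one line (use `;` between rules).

E -> p | P r r | r r T; T -> q p T' | r T p T'; P -> r r | p p F | E q F; F -> p F' | r F' | E q F'; T' -> T T' | ε; F' -> T F' | T P F' | ε

T, F are directly left-recursive.
For T: α = {T}, β = {q p, r T p}. Rewrite as T → β T' and T' → α T' | ε.
For F: α = {T, T P}, β = {p, r, E q}. Rewrite as F → β F' and F' → α F' | ε.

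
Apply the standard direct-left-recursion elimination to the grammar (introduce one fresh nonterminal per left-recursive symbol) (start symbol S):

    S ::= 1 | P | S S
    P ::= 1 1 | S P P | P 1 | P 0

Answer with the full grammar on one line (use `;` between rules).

Left recursion appears on S, P.
For S: α = {S}, β = {1, P}. Rewrite as S → β S' and S' → α S' | ε.
For P: α = {1, 0}, β = {1 1, S P P}. Rewrite as P → β P' and P' → α P' | ε.

S ::= 1 S' | P S'; P ::= 1 1 P' | S P P P'; S' ::= S S' | epsilon; P' ::= 1 P' | 0 P' | epsilon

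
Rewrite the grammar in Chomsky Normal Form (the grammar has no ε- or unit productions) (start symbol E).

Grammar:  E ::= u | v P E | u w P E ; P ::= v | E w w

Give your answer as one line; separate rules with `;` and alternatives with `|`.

Introduce a nonterminal for each terminal appearing in a rule of length ≥ 2: X1 → v, X2 → u, X3 → w.
Binarize each right-hand side of length ≥ 3 by chaining fresh nonterminals (Y1, Y2, …): affected rules were E → X1 P E; E → X2 X3 P E; P → E X3 X3.

E ::= u | X1 Y1 | X2 Y2; P ::= v | E Y4; X1 ::= v; X2 ::= u; X3 ::= w; Y1 ::= P E; Y2 ::= X3 Y3; Y3 ::= P E; Y4 ::= X3 X3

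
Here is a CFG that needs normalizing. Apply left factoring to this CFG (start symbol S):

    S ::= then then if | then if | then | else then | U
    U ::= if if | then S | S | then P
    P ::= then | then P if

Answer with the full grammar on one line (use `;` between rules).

S ::= else then | U | then S'; U ::= if if | S | then U'; P ::= then P'; S' ::= then if | if | ε; U' ::= S | P; P' ::= ε | P if

S has alternatives sharing prefix 'then': factor to S → then S' with S' → then if | if | ε.
U has alternatives sharing prefix 'then': factor to U → then U' with U' → S | P.
P has alternatives sharing prefix 'then': factor to P → then P' with P' → ε | P if.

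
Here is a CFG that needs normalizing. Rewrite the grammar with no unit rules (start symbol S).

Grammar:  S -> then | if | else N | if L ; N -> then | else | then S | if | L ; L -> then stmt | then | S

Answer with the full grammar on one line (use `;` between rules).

Unit pairs: L ⇒* {S}; N ⇒* {L, S}.
For each unit pair (A, B), copy every non-unit production of B to A, then drop all unit productions.

S -> then | if | else N | if L; N -> then stmt | then | if | else N | if L | else | then S; L -> then stmt | then | if | else N | if L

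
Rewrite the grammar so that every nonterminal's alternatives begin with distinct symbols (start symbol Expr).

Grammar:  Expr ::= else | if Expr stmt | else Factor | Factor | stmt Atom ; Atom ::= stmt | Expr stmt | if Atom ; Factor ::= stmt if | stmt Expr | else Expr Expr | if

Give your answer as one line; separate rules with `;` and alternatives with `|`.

Expr ::= if Expr stmt | Factor | stmt Atom | else Expr1; Atom ::= stmt | Expr stmt | if Atom; Factor ::= else Expr Expr | if | stmt Factor1; Expr1 ::= ε | Factor; Factor1 ::= if | Expr

Expr has alternatives sharing prefix 'else': factor to Expr → else Expr1 with Expr1 → ε | Factor.
Factor has alternatives sharing prefix 'stmt': factor to Factor → stmt Factor1 with Factor1 → if | Expr.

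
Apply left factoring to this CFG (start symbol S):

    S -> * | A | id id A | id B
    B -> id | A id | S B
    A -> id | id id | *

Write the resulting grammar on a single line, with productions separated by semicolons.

S -> * | A | id S'; B -> id | A id | S B; A -> * | id A'; S' -> id A | B; A' -> ε | id

S has alternatives sharing prefix 'id': factor to S → id S' with S' → id A | B.
A has alternatives sharing prefix 'id': factor to A → id A' with A' → ε | id.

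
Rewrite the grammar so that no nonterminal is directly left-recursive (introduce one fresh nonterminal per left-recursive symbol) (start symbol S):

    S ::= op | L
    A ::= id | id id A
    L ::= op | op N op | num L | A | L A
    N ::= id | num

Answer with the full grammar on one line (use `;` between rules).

Left recursion appears on L.
For L: α = {A}, β = {op, op N op, num L, A}. Rewrite as L → β L' and L' → α L' | ε.

S ::= op | L; A ::= id | id id A; L ::= op L' | op N op L' | num L L' | A L'; N ::= id | num; L' ::= A L' | ε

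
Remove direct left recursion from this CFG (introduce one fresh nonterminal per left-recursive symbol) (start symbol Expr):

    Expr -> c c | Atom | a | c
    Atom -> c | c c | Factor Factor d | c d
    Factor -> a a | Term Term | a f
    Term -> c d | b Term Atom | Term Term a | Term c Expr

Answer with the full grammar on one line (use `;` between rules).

Term is directly left-recursive.
For Term: α = {Term a, c Expr}, β = {c d, b Term Atom}. Rewrite as Term → β Term1 and Term1 → α Term1 | ε.

Expr -> c c | Atom | a | c; Atom -> c | c c | Factor Factor d | c d; Factor -> a a | Term Term | a f; Term -> c d Term1 | b Term Atom Term1; Term1 -> Term a Term1 | c Expr Term1 | epsilon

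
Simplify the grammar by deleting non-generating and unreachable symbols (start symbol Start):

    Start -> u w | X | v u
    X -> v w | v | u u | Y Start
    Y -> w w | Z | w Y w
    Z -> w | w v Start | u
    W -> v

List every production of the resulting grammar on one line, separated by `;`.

Generating nonterminals: {Start, W, X, Y, Z}.
Reachable from Start after that: {Start, X, Y, Z}.
Removed useless symbols: {W} and every production mentioning them.

Start -> u w | X | v u; X -> v w | v | u u | Y Start; Y -> w w | Z | w Y w; Z -> w | w v Start | u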